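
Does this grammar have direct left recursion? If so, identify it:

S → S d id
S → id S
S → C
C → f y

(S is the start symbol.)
Direct left recursion occurs when N → N α for some non-terminal N (the right-hand side begins with the left-hand side itself).

S → S d id: LEFT RECURSIVE (starts with S)
S → id S: starts with id
S → C: starts with C
C → f y: starts with f

The grammar has direct left recursion on: S.

Answer: Yes, S is left-recursive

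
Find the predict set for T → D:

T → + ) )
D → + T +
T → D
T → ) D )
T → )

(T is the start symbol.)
PREDICT(T → D) = (FIRST(RHS) \ {ε}) ∪ (FOLLOW(T) if ε ∈ FIRST(RHS), i.e. RHS ⇒* ε)
FIRST(D) = { '+' }
FIRST(D) = { '+' }
ε ∉ FIRST(D), so FOLLOW(T) is not added.
PREDICT(T → D) = { '+' }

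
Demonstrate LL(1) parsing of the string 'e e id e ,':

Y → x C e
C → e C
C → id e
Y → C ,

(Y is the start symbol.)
Stack is shown with the top on the left.

Stack     Input         Action
------------------------------
Y $       e e id e , $  output Y → C ,
C , $     e e id e , $  output C → e C
e C , $   e e id e , $  match 'e'
C , $     e id e , $    output C → e C
e C , $   e id e , $    match 'e'
C , $     id e , $      output C → id e
id e , $  id e , $      match 'id'
e , $     e , $         match 'e'
, $       , $           match ','
$         $             accept

The string is accepted.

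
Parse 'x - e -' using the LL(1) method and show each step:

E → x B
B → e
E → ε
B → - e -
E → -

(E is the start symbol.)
LL(1) parsing maintains a stack (initially the start symbol over $) and the input. At each step: if the stack top is a terminal, match it against the current input token; if it is a non-terminal N, replace it with the RHS of M[N, lookahead] (the unique production whose predict set contains the lookahead).

Stack is shown with the top on the left.

Stack    Input      Action
--------------------------
E $      x - e - $  output E → x B
x B $    x - e - $  match 'x'
B $      - e - $    output B → - e -
- e - $  - e - $    match '-'
e - $    e - $      match 'e'
- $      - $        match '-'
$        $          accept

The string is accepted.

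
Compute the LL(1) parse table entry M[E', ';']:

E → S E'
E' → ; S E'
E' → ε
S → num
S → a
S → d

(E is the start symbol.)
To find M[E', ';'], we find productions for E' where ';' is in the predict set (PREDICT(N → α) = (FIRST(α) \ {ε}) ∪ (FOLLOW(N) if α ⇒* ε)).

Relevant sets:
  FOLLOW(E') = { $ }

E' → ; S E': PREDICT = { ';' }
  ';' is in predict set, so this production goes in M[E', ';']
E' → ε: PREDICT = { $ }

M[E', ';'] = E' → ; S E'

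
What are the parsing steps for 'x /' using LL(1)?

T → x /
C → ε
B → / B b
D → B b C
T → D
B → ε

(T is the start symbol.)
LL(1) parsing maintains a stack (initially the start symbol over $) and the input. At each step: if the stack top is a terminal, match it against the current input token; if it is a non-terminal N, replace it with the RHS of M[N, lookahead] (the unique production whose predict set contains the lookahead).

Stack is shown with the top on the left.

Stack  Input  Action
--------------------
T $    x / $  output T → x /
x / $  x / $  match 'x'
/ $    / $    match '/'
$      $      accept

The string is accepted.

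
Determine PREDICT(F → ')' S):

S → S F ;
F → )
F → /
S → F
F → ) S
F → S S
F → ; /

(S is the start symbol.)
PREDICT(F → ')' S) = (FIRST(RHS) \ {ε}) ∪ (FOLLOW(F) if ε ∈ FIRST(RHS), i.e. RHS ⇒* ε)
FIRST(')' S) = { ')' }
ε ∉ FIRST(')' S), so FOLLOW(F) is not added.
PREDICT(F → ')' S) = { ')' }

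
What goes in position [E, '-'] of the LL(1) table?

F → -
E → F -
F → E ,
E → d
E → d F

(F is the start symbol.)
E → F -

To find M[E, '-'], we find productions for E where '-' is in the predict set (PREDICT(N → α) = (FIRST(α) \ {ε}) ∪ (FOLLOW(N) if α ⇒* ε)).

Relevant sets:
  FIRST(F) = { '-', 'd' }

E → F -: PREDICT = { '-', 'd' }
  '-' is in predict set, so this production goes in M[E, '-']
E → d: PREDICT = { 'd' }
E → d F: PREDICT = { 'd' }

M[E, '-'] = E → F -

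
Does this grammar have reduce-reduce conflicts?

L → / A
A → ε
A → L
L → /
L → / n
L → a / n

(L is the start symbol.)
A reduce-reduce conflict occurs when an LR(0) state has two complete items [A → α .] and [B → β .] — both call for a reduction, and with no lookahead the parser cannot choose between them.

Augment with L' → L and build the canonical LR(0) collection (I0 = CLOSURE({[L' → . L]}), then GOTO on every symbol after a dot until no new states appear). It has 9 states:
  I0: { [L → . / A], [L → . / n], [L → . /], [L → . a / n], [L' → . L] }  — shift
  I1: { [A → . L], [A → .], [L → . / A], [L → . / n], [L → . /], [L → . a / n], [L → / . A], [L → / . n], [L → / .] }  — shift, 2 reduces
  I2: { [L' → L .] }  — accept
  I3: { [L → a . / n] }  — shift
  I4: { [L → a / . n] }  — shift
  I5: { [L → a / n .] }  — reduce
  I6: { [L → / A .] }  — reduce
  I7: { [A → L .] }  — reduce
  I8: { [L → / n .] }  — reduce

I1 contains complete items [A → .], [L → / .] — reduce-reduce conflict.

Answer: Yes — I1: [A → .] vs [L → / .]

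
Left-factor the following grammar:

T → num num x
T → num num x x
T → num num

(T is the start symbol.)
T → num num T'
T' → x T''
T'' → ε
T'' → x
T' → ε

Left-factoring transforms A → αβ₁ | αβ₂ into A → αA' and A' → β₁ | β₂
(α is the longest common prefix among the alternatives). Repeat until
no nonterminal has two alternatives with a common prefix.

Round 1: T has alternatives sharing prefix 'num num'. Introduce T': T → num num T'
  Add: T' → x
  Add: T' → x x
  Add: T' → ε

Round 2: T' has alternatives sharing prefix 'x'. Introduce T'': T' → x T''
  Add: T'' → ε
  Add: T'' → x

No remaining common prefixes — done.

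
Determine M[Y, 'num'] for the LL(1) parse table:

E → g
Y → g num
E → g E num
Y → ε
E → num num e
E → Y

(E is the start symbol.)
Y → ε

To find M[Y, 'num'], we find productions for Y where 'num' is in the predict set (PREDICT(N → α) = (FIRST(α) \ {ε}) ∪ (FOLLOW(N) if α ⇒* ε)).

Relevant sets:
  FOLLOW(Y) = { $, 'num' }

Y → g num: PREDICT = { 'g' }
Y → ε: PREDICT = { $, 'num' }
  'num' is in predict set, so this production goes in M[Y, 'num']

M[Y, 'num'] = Y → ε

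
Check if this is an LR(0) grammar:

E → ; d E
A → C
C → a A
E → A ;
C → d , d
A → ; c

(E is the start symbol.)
Yes, the grammar is LR(0)

Augment with E' → E and build the canonical LR(0) collection (I0 = CLOSURE({[E' → . E]}), then GOTO on every symbol after a dot until no new states appear). It has 15 states:
  I0: { [A → . ; c], [A → . C], [C → . a A], [C → . d , d], [E → . ; d E], [E → . A ;], [E' → . E] }  — shift
  I1: { [A → ; . c], [E → ; . d E] }  — shift
  I2: { [E → A . ;] }  — shift
  I3: { [A → C .] }  — reduce
  I4: { [E' → E .] }  — accept
  I5: { [A → . ; c], [A → . C], [C → . a A], [C → . d , d], [C → a . A] }  — shift
  I6: { [C → d . , d] }  — shift
  I7: { [C → d , . d] }  — shift
  I8: { [C → d , d .] }  — reduce
  I9: { [A → ; . c] }  — shift
  I10: { [C → a A .] }  — reduce
  I11: { [A → ; c .] }  — reduce
  I12: { [E → A ; .] }  — reduce
  I13: { [A → . ; c], [A → . C], [C → . a A], [C → . d , d], [E → . ; d E], [E → . A ;], [E → ; d . E] }  — shift
  I14: { [E → ; d E .] }  — reduce

Every state is either a pure shift/goto state or contains exactly one complete item and nothing to shift — no conflicts. The grammar is LR(0).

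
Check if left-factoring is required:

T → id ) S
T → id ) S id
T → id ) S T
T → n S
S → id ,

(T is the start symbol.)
Yes, T has productions with common prefix 'id ) S'

Left-factoring is needed when two productions for the same non-terminal
share a common prefix on the right-hand side.

Productions for T:
  T → id ) S
  T → id ) S id
  T → id ) S T
  T → n S

Found common prefix 'id ) S' in productions for T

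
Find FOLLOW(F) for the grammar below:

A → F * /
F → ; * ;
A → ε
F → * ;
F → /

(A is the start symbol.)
{ '*' }

In A → F * /: F is followed by '*' '/', add FIRST('*' '/') \ {ε} = { '*' }

Taking the union: FOLLOW(F) = { '*' }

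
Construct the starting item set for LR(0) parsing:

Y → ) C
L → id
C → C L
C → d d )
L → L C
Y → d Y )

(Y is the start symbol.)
First, augment the grammar with Y' → Y
I₀ = CLOSURE({ [Y' → . Y] }):
  [Y' → . Y] has the dot before Y: add [Y → . ) C], [Y → . d Y )]
No further items can be added.

I₀ = { [Y → . ) C], [Y → . d Y )], [Y' → . Y] }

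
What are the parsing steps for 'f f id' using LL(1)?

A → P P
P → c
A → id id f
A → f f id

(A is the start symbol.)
Stack is shown with the top on the left.

Stack     Input     Action
--------------------------
A $       f f id $  output A → f f id
f f id $  f f id $  match 'f'
f id $    f id $    match 'f'
id $      id $      match 'id'
$         $         accept

The string is accepted.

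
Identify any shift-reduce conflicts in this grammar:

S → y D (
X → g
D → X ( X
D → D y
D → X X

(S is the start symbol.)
No shift-reduce conflicts

A shift-reduce conflict occurs when an LR(0) state has both:
  - a complete (reduce) item [A → α .] (dot at the end), and
  - a shift item [B → β . c γ] (dot before a terminal).

Augment with S' → S and build the canonical LR(0) collection (I0 = CLOSURE({[S' → . S]}), then GOTO on every symbol after a dot until no new states appear). It has 11 states:
  I0: { [S → . y D (], [S' → . S] }  — shift
  I1: { [S' → S .] }  — accept
  I2: { [D → . D y], [D → . X ( X], [D → . X X], [S → y . D (], [X → . g] }  — shift
  I3: { [D → D . y], [S → y D . (] }  — shift
  I4: { [D → X . ( X], [D → X . X], [X → . g] }  — shift
  I5: { [X → g .] }  — reduce
  I6: { [D → X ( . X], [X → . g] }  — shift
  I7: { [D → X X .] }  — reduce
  I8: { [D → X ( X .] }  — reduce
  I9: { [S → y D ( .] }  — reduce
  I10: { [D → D y .] }  — reduce

No state contains both a complete item and a shift item.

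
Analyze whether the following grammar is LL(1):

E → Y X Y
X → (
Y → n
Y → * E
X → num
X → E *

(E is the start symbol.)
Yes, the grammar is LL(1).

A grammar is LL(1) if for each non-terminal N with multiple productions, the predict sets of those productions are pairwise disjoint, where PREDICT(N → α) = (FIRST(α) \ {ε}) ∪ (FOLLOW(N) if α ⇒* ε).

Relevant sets:
  FIRST(E) = { '*', 'n' }

For X:
  PREDICT(X → '(') = { '(' }
  PREDICT(X → num) = { 'num' }
  PREDICT(X → E '*') = { '*', 'n' }
For Y:
  PREDICT(Y → n) = { 'n' }
  PREDICT(Y → '*' E) = { '*' }
E has a single production, so nothing to check there.

All predict sets are disjoint. The grammar IS LL(1).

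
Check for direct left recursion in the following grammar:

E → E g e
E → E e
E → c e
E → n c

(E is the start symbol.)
Yes, E is left-recursive

Direct left recursion occurs when N → N α for some non-terminal N (the right-hand side begins with the left-hand side itself).

E → E g e: LEFT RECURSIVE (starts with E)
E → E e: LEFT RECURSIVE (starts with E)
E → c e: starts with c
E → n c: starts with n

The grammar has direct left recursion on: E.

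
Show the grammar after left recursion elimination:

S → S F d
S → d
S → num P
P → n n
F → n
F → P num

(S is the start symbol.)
S is directly left-recursive. The standard transformation for
  A → A α₁ | ... | A α_m | β₁ | ... | β_n
is
  A  → β₁ A' | ... | β_n A'
  A' → α₁ A' | ... | α_m A' | ε

S → d becomes S → d S'
S → num P becomes S → num P S'
S → S F d becomes S' → F d S'
Add S' → ε

Productions for other non-terminals are unchanged:
  P → n n
  F → n
  F → P num

Resulting grammar:
S → d S'
S → num P S'
S' → F d S'
S' → ε
P → n n
F → n
F → P num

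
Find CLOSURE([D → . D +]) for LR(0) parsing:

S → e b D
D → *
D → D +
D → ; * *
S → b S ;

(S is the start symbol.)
Start with: [D → . D +]
  [D → . D +] has the dot before D: add [D → . *], [D → . ; * *]
No further items can be added.

CLOSURE = { [D → . *], [D → . ; * *], [D → . D +] }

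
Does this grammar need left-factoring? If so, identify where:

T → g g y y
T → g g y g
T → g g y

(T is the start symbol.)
Left-factoring is needed when two productions for the same non-terminal
share a common prefix on the right-hand side.

Productions for T:
  T → g g y y
  T → g g y g
  T → g g y

Found common prefix 'g g y' in productions for T

Answer: Yes, T has productions with common prefix 'g g y'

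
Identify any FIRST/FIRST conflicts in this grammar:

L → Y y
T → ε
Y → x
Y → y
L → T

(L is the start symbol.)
No FIRST/FIRST conflicts.

FIRST sets of the non-terminals at (or reachable through a nullable prefix from) the front of some alternative:
  FIRST(Y) = { 'x', 'y' }
  FIRST(T) = { ε }

Productions for L:
  L → Y y: FIRST = { 'x', 'y' }
  L → T: FIRST = { ε }
Productions for Y:
  Y → x: FIRST = { 'x' }
  Y → y: FIRST = { 'y' }
T has only one production, so no FIRST/FIRST conflict is possible there.

All alternatives of each non-terminal have pairwise disjoint FIRST sets.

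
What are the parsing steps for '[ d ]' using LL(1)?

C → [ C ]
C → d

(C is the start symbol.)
LL(1) parsing maintains a stack (initially the start symbol over $) and the input. At each step: if the stack top is a terminal, match it against the current input token; if it is a non-terminal N, replace it with the RHS of M[N, lookahead] (the unique production whose predict set contains the lookahead).

Stack is shown with the top on the left.

Stack    Input    Action
------------------------
C $      [ d ] $  output C → [ C ]
[ C ] $  [ d ] $  match '['
C ] $    d ] $    output C → d
d ] $    d ] $    match 'd'
] $      ] $      match ']'
$        $        accept

The string is accepted.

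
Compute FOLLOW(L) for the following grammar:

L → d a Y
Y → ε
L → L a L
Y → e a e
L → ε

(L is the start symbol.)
L is the start symbol, so $ ∈ FOLLOW(L).
In L → L a L: L is followed by a L, add FIRST(a L) \ {ε} = { 'a' }
In L → L a L: L is at the end; this adds FOLLOW(L) to itself — nothing new

Taking the union: FOLLOW(L) = { $, 'a' }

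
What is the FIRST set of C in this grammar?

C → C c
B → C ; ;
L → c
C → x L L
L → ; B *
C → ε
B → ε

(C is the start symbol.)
From C → C c:
  - C is the symbol being defined: contributes nothing new
    C is nullable, so continue to the next symbol
  - c is a terminal: add 'c' and stop
From C → x L L:
  - x is a terminal: add 'x' and stop
From C → ε:
  - ε-production, so ε ∈ FIRST(C)

Collecting: FIRST(C) = { 'c', 'x', ε }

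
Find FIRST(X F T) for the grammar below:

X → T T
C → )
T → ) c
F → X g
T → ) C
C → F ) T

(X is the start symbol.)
{ ')' }

FIRST sets of the non-terminals involved (from the grammar, by fixed-point iteration):
  FIRST(X) = { ')' }

To compute FIRST(X F T), process the symbols left to right:
Symbol X is a non-terminal. Add FIRST(X) \ {ε} = { ')' }
X is not nullable (ε ∉ FIRST(X)), so stop here.
FIRST(X F T) = { ')' }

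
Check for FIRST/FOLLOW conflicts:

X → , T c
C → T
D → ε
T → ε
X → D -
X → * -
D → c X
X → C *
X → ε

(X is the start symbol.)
A FIRST/FOLLOW conflict occurs when a non-terminal N has a nullable alternative N → β (β ⇒* ε) and another alternative N → α with FIRST(α) ∩ FOLLOW(N) ≠ ∅: on such a lookahead the parser cannot decide between expanding α and letting N vanish via β.

Nullable non-terminals: C, D, T, X.
FIRST sets used below: FIRST(D) = { 'c', ε }, FIRST(C) = { ε }
C has a nullable alternative but only one production, so nothing to check.

D: nullable alternative(s) D → ε; FOLLOW(D) = { '-' }
  D → ε: FIRST \ {ε} = { } — this is the only nullable alternative, skip
  D → c X: FIRST \ {ε} = { 'c' } — disjoint from FOLLOW(D)
T has a nullable alternative but only one production, so nothing to check.

X: nullable alternative(s) X → ε; FOLLOW(X) = { $, '-' }
  X → , T c: FIRST \ {ε} = { ',' } — disjoint from FOLLOW(X)
  X → D -: FIRST \ {ε} = { '-', 'c' } — overlaps FOLLOW(X) on { '-' }: CONFLICT
  X → * -: FIRST \ {ε} = { '*' } — disjoint from FOLLOW(X)
  X → C *: FIRST \ {ε} = { '*' } — disjoint from FOLLOW(X)
  X → ε: FIRST \ {ε} = { } — this is the only nullable alternative, skip

So the grammar has 1 FIRST/FOLLOW conflict (marked CONFLICT above).

Answer: Yes. X → D '-' with FOLLOW(X) on { '-' }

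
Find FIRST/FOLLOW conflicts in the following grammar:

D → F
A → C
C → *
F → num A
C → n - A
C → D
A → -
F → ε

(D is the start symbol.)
No FIRST/FOLLOW conflicts.

A FIRST/FOLLOW conflict occurs when a non-terminal N has a nullable alternative N → β (β ⇒* ε) and another alternative N → α with FIRST(α) ∩ FOLLOW(N) ≠ ∅: on such a lookahead the parser cannot decide between expanding α and letting N vanish via β.

Nullable non-terminals: A, C, D, F.
FIRST sets used below: FIRST(C) = { '*', 'n', 'num', ε }, FIRST(D) = { 'num', ε }

A: nullable alternative(s) A → C; FOLLOW(A) = { $ }
  A → C: FIRST \ {ε} = { '*', 'n', 'num' } — this is the only nullable alternative, skip
  A → -: FIRST \ {ε} = { '-' } — disjoint from FOLLOW(A)

C: nullable alternative(s) C → D; FOLLOW(C) = { $ }
  C → *: FIRST \ {ε} = { '*' } — disjoint from FOLLOW(C)
  C → n - A: FIRST \ {ε} = { 'n' } — disjoint from FOLLOW(C)
  C → D: FIRST \ {ε} = { 'num' } — this is the only nullable alternative, skip
D has a nullable alternative but only one production, so nothing to check.

F: nullable alternative(s) F → ε; FOLLOW(F) = { $ }
  F → num A: FIRST \ {ε} = { 'num' } — disjoint from FOLLOW(F)
  F → ε: FIRST \ {ε} = { } — this is the only nullable alternative, skip

No FIRST/FOLLOW conflicts found.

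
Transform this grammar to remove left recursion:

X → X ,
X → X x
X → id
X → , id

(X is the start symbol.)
X is directly left-recursive. The standard transformation for
  A → A α₁ | ... | A α_m | β₁ | ... | β_n
is
  A  → β₁ A' | ... | β_n A'
  A' → α₁ A' | ... | α_m A' | ε

X → id becomes X → id X'
X → , id becomes X → , id X'
X → X , becomes X' → , X'
X → X x becomes X' → x X'
Add X' → ε

Resulting grammar:
X → id X'
X → , id X'
X' → , X'
X' → x X'
X' → ε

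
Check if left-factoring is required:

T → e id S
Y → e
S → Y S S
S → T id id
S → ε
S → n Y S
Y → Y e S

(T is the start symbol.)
No, left-factoring is not needed

Left-factoring is needed when two productions for the same non-terminal
share a common prefix on the right-hand side.

Productions for Y:
  Y → e
  Y → Y e S
Productions for S:
  S → Y S S
  S → T id id
  S → ε
  S → n Y S

No common prefixes found.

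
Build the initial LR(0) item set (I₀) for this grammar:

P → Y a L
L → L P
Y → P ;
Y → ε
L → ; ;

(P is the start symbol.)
{ [P → . Y a L], [P' → . P], [Y → . P ;], [Y → .] }

First, augment the grammar with P' → P
I₀ = CLOSURE({ [P' → . P] }):
  [P' → . P] has the dot before P: add [P → . Y a L]
  [P → . Y a L] has the dot before Y: add [Y → . P ;], [Y → .]
No further items can be added.

I₀ = { [P → . Y a L], [P' → . P], [Y → . P ;], [Y → .] }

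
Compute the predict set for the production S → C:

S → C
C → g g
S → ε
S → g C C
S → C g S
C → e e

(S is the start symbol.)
{ 'e', 'g' }

PREDICT(S → C) = (FIRST(RHS) \ {ε}) ∪ (FOLLOW(S) if ε ∈ FIRST(RHS), i.e. RHS ⇒* ε)
FIRST(C) = { 'e', 'g' }
FIRST(C) = { 'e', 'g' }
ε ∉ FIRST(C), so FOLLOW(S) is not added.
PREDICT(S → C) = { 'e', 'g' }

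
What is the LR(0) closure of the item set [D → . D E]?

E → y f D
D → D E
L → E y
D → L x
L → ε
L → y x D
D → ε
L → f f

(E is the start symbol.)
{ [D → . D E], [D → . L x], [D → .], [E → . y f D], [L → . E y], [L → . f f], [L → . y x D], [L → .] }

Start with: [D → . D E]
  [D → . D E] has the dot before D: add [D → . L x], [D → .]
  [D → . L x] has the dot before L: add [L → . E y], [L → .], [L → . y x D], [L → . f f]
  [L → . E y] has the dot before E: add [E → . y f D]
No further items can be added.

CLOSURE = { [D → . D E], [D → . L x], [D → .], [E → . y f D], [L → . E y], [L → . f f], [L → . y x D], [L → .] }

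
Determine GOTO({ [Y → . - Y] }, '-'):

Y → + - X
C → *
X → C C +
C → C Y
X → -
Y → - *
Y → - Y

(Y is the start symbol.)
GOTO(I, '-') = CLOSURE({ [A → αX.β] : [A → α.Xβ] ∈ I, X = '-' })

Items with dot before '-', with the dot advanced:
  [Y → . - Y] → [Y → - . Y]
Closure of the advanced items:
  [Y → - . Y] has the dot before Y: add [Y → . + - X], [Y → . - *], [Y → . - Y]

GOTO = { [Y → - . Y], [Y → . + - X], [Y → . - *], [Y → . - Y] }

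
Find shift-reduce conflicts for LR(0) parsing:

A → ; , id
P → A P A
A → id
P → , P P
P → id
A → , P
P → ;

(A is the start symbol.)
Yes — I8: [P → ; .] vs [A → ; . , id]; I14: [A → , P .] vs [A → . , P]

A shift-reduce conflict occurs when an LR(0) state has both:
  - a complete (reduce) item [A → α .] (dot at the end), and
  - a shift item [B → β . c γ] (dot before a terminal).

Augment with A' → A and build the canonical LR(0) collection (I0 = CLOSURE({[A' → . A]}), then GOTO on every symbol after a dot until no new states appear). It has 16 states:
  I0: { [A → . , P], [A → . ; , id], [A → . id], [A' → . A] }  — shift
  I1: { [A → , . P], [A → . , P], [A → . ; , id], [A → . id], [P → . , P P], [P → . ;], [P → . A P A], [P → . id] }  — shift
  I2: { [A → ; . , id] }  — shift
  I3: { [A' → A .] }  — accept
  I4: { [A → id .] }  — reduce
  I5: { [A → ; , . id] }  — shift
  I6: { [A → ; , id .] }  — reduce
  I7: { [A → , . P], [A → . , P], [A → . ; , id], [A → . id], [P → , . P P], [P → . , P P], [P → . ;], [P → . A P A], [P → . id] }  — shift
  I8: { [A → ; . , id], [P → ; .] }  — shift, reduce
  I9: { [A → . , P], [A → . ; , id], [A → . id], [P → . , P P], [P → . ;], [P → . A P A], [P → . id], [P → A . P A] }  — shift
  I10: { [A → , P .] }  — reduce
  I11: { [A → id .], [P → id .] }  — 2 reduces
  I12: { [A → . , P], [A → . ; , id], [A → . id], [P → A P . A] }  — shift
  I13: { [P → A P A .] }  — reduce
  I14: { [A → , P .], [A → . , P], [A → . ; , id], [A → . id], [P → , P . P], [P → . , P P], [P → . ;], [P → . A P A], [P → . id] }  — shift, reduce
  I15: { [P → , P P .] }  — reduce

I8 contains reduce item [P → ; .] and shift item [A → ; . , id] — shift-reduce conflict.
I14 contains reduce item [A → , P .] and shift items [A → . , P], [A → . ; , id], [A → . id], [P → . , P P], [P → . ;], [P → . id] — shift-reduce conflict.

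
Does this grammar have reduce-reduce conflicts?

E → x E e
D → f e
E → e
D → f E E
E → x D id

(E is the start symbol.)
Augment with E' → E and build the canonical LR(0) collection (I0 = CLOSURE({[E' → . E]}), then GOTO on every symbol after a dot until no new states appear). It has 12 states:
  I0: { [E → . e], [E → . x D id], [E → . x E e], [E' → . E] }  — shift
  I1: { [E' → E .] }  — accept
  I2: { [E → e .] }  — reduce
  I3: { [D → . f E E], [D → . f e], [E → . e], [E → . x D id], [E → . x E e], [E → x . D id], [E → x . E e] }  — shift
  I4: { [E → x D . id] }  — shift
  I5: { [E → x E . e] }  — shift
  I6: { [D → f . E E], [D → f . e], [E → . e], [E → . x D id], [E → . x E e] }  — shift
  I7: { [D → f E . E], [E → . e], [E → . x D id], [E → . x E e] }  — shift
  I8: { [D → f e .], [E → e .] }  — 2 reduces
  I9: { [D → f E E .] }  — reduce
  I10: { [E → x E e .] }  — reduce
  I11: { [E → x D id .] }  — reduce

I8 contains complete items [D → f e .], [E → e .] — reduce-reduce conflict.

Answer: Yes — I8: [D → f e .] vs [E → e .]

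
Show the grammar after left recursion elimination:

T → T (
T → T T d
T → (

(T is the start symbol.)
T → ( T'
T' → ( T'
T' → T d T'
T' → ε

T is directly left-recursive. The standard transformation for
  A → A α₁ | ... | A α_m | β₁ | ... | β_n
is
  A  → β₁ A' | ... | β_n A'
  A' → α₁ A' | ... | α_m A' | ε

T → ( becomes T → ( T'
T → T ( becomes T' → ( T'
T → T T d becomes T' → T d T'
Add T' → ε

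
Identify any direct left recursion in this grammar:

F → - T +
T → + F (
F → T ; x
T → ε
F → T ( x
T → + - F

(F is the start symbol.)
Direct left recursion occurs when N → N α for some non-terminal N (the right-hand side begins with the left-hand side itself).

F → - T +: starts with '-'
T → + F (: starts with '+'
F → T ; x: starts with T
T → ε: starts with ε
F → T ( x: starts with T
T → + - F: starts with '+'

No direct left recursion found.

Answer: No direct left recursion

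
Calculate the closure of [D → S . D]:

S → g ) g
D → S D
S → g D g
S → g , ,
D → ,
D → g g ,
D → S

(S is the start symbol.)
{ [D → . ,], [D → . S D], [D → . S], [D → . g g ,], [D → S . D], [S → . g ) g], [S → . g , ,], [S → . g D g] }

To compute CLOSURE, for each item [A → α.Bβ] where B is a non-terminal, add [B → .γ] for all productions B → γ; repeat for the newly added items until nothing changes.

Start with: [D → S . D]
  [D → S . D] has the dot before D: add [D → . S D], [D → . ,], [D → . g g ,], [D → . S]
  [D → . S D] has the dot before S: add [S → . g ) g], [S → . g D g], [S → . g , ,]
No further items can be added.

CLOSURE = { [D → . ,], [D → . S D], [D → . S], [D → . g g ,], [D → S . D], [S → . g ) g], [S → . g , ,], [S → . g D g] }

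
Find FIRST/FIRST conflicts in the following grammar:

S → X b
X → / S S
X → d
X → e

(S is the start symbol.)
A FIRST/FIRST conflict occurs when two productions N → α and N → β for the same non-terminal have FIRST(α) ∩ FIRST(β) ≠ ∅ (with ε ∈ FIRST of a nullable right-hand side, so two nullable alternatives also conflict).

Productions for X:
  X → / S S: FIRST = { '/' }
  X → d: FIRST = { 'd' }
  X → e: FIRST = { 'e' }
S has only one production, so no FIRST/FIRST conflict is possible there.

All alternatives of each non-terminal have pairwise disjoint FIRST sets.

Answer: No FIRST/FIRST conflicts.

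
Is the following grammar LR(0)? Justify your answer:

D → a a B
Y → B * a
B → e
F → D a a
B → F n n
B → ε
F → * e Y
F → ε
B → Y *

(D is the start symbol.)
A grammar is LR(0) if no state in the canonical LR(0) collection has:
  - both a shift item (dot before a terminal) and a complete item (shift-reduce conflict), or
  - two or more complete items (reduce-reduce conflict; the accept item [D' → D .] counts as a complete item here).

Augment with D' → D and build the canonical LR(0) collection (I0 = CLOSURE({[D' → . D]}), then GOTO on every symbol after a dot until no new states appear). It has 20 states:
  I0: { [D → . a a B], [D' → . D] }  — shift
  I1: { [D' → D .] }  — accept
  I2: { [D → a . a B] }  — shift
  I3: { [B → . F n n], [B → . Y *], [B → . e], [B → .], [D → . a a B], [D → a a . B], [F → . * e Y], [F → . D a a], [F → .], [Y → . B * a] }  — shift, 2 reduces
  I4: { [F → * . e Y] }  — shift
  I5: { [D → a a B .], [Y → B . * a] }  — shift, reduce
  I6: { [F → D . a a] }  — shift
  I7: { [B → F . n n] }  — shift
  I8: { [B → Y . *] }  — shift
  I9: { [B → e .] }  — reduce
  I10: { [B → Y * .] }  — reduce
  I11: { [B → F n . n] }  — shift
  I12: { [B → F n n .] }  — reduce
  I13: { [F → D a . a] }  — shift
  I14: { [F → D a a .] }  — reduce
  I15: { [Y → B * . a] }  — shift
  I16: { [Y → B * a .] }  — reduce
  I17: { [B → . F n n], [B → . Y *], [B → . e], [B → .], [D → . a a B], [F → * e . Y], [F → . * e Y], [F → . D a a], [F → .], [Y → . B * a] }  — shift, 2 reduces
  I18: { [Y → B . * a] }  — shift
  I19: { [B → Y . *], [F → * e Y .] }  — shift, reduce

Conflict in state I3:
  Shift-reduce conflict between [B → .] and [B → . e]
So the grammar is NOT LR(0).

Answer: No. Shift-reduce conflict between [B → .] and [B → . e]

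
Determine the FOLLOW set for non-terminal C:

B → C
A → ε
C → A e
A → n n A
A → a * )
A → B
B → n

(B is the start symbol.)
To compute FOLLOW(C), find every occurrence of C on a right-hand side N → α C β: add FIRST(β) \ {ε}, and if β is empty or nullable also add FOLLOW(N). Iterate to a fixed point.

In B → C: C is at the end, add FOLLOW(B)

The FOLLOW sets referred to above (computed the same way, to a fixed point):
  FOLLOW(B) = { $, 'e' }

Taking the union: FOLLOW(C) = { $, 'e' }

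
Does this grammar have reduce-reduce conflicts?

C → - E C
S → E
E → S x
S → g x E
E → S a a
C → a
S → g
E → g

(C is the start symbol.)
Yes — I6: [E → g .] vs [S → g .]; I8: [S → E .] vs [S → g x E .]

A reduce-reduce conflict occurs when an LR(0) state has two complete items [A → α .] and [B → β .] — both call for a reduction, and with no lookahead the parser cannot choose between them.

Augment with C' → C and build the canonical LR(0) collection (I0 = CLOSURE({[C' → . C]}), then GOTO on every symbol after a dot until no new states appear). It has 13 states:
  I0: { [C → . - E C], [C → . a], [C' → . C] }  — shift
  I1: { [C → - . E C], [E → . S a a], [E → . S x], [E → . g], [S → . E], [S → . g x E], [S → . g] }  — shift
  I2: { [C' → C .] }  — accept
  I3: { [C → a .] }  — reduce
  I4: { [C → - E . C], [C → . - E C], [C → . a], [S → E .] }  — shift, reduce
  I5: { [E → S . a a], [E → S . x] }  — shift
  I6: { [E → g .], [S → g . x E], [S → g .] }  — shift, 2 reduces
  I7: { [E → . S a a], [E → . S x], [E → . g], [S → . E], [S → . g x E], [S → . g], [S → g x . E] }  — shift
  I8: { [S → E .], [S → g x E .] }  — 2 reduces
  I9: { [E → S a . a] }  — shift
  I10: { [E → S x .] }  — reduce
  I11: { [E → S a a .] }  — reduce
  I12: { [C → - E C .] }  — reduce

I6 contains complete items [E → g .], [S → g .] — reduce-reduce conflict.
I8 contains complete items [S → E .], [S → g x E .] — reduce-reduce conflict.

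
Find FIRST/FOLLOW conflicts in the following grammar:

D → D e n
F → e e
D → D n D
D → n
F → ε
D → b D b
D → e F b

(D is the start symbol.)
A FIRST/FOLLOW conflict occurs when a non-terminal N has a nullable alternative N → β (β ⇒* ε) and another alternative N → α with FIRST(α) ∩ FOLLOW(N) ≠ ∅: on such a lookahead the parser cannot decide between expanding α and letting N vanish via β.

Nullable non-terminals: F.

F: nullable alternative(s) F → ε; FOLLOW(F) = { 'b' }
  F → e e: FIRST \ {ε} = { 'e' } — disjoint from FOLLOW(F)
  F → ε: FIRST \ {ε} = { } — this is the only nullable alternative, skip

D has no nullable alternative, so no FIRST/FOLLOW check is needed there.

No FIRST/FOLLOW conflicts found.

Answer: No FIRST/FOLLOW conflicts.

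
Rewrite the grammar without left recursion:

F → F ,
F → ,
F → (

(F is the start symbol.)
F is directly left-recursive. The standard transformation for
  A → A α₁ | ... | A α_m | β₁ | ... | β_n
is
  A  → β₁ A' | ... | β_n A'
  A' → α₁ A' | ... | α_m A' | ε

F → , becomes F → , F'
F → ( becomes F → ( F'
F → F , becomes F' → , F'
Add F' → ε

Resulting grammar:
F → , F'
F → ( F'
F' → , F'
F' → ε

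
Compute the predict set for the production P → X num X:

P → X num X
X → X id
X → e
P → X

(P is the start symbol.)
{ 'e' }

PREDICT(P → X num X) = (FIRST(RHS) \ {ε}) ∪ (FOLLOW(P) if ε ∈ FIRST(RHS), i.e. RHS ⇒* ε)
FIRST(X) = { 'e' }
FIRST(X num X) = { 'e' }
ε ∉ FIRST(X num X), so FOLLOW(P) is not added.
PREDICT(P → X num X) = { 'e' }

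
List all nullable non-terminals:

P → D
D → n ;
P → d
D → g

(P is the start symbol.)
There are no ε-productions, so no non-terminal can derive ε.
No non-terminals are nullable.

Answer: None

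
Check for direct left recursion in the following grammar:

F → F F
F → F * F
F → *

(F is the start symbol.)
Yes, F is left-recursive

F → F F: LEFT RECURSIVE (starts with F)
F → F * F: LEFT RECURSIVE (starts with F)
F → *: starts with '*'

The grammar has direct left recursion on: F.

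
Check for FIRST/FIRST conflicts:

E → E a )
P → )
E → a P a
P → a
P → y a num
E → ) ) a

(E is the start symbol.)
Yes. E → E a ')' / E → a P a on { 'a' }; E → E a ')' / E → ')' ')' a on { ')' }

A FIRST/FIRST conflict occurs when two productions N → α and N → β for the same non-terminal have FIRST(α) ∩ FIRST(β) ≠ ∅ (with ε ∈ FIRST of a nullable right-hand side, so two nullable alternatives also conflict).

FIRST sets of the non-terminals at (or reachable through a nullable prefix from) the front of some alternative:
  FIRST(E) = { ')', 'a' }

Productions for E:
  E → E a ): FIRST = { ')', 'a' }
  E → a P a: FIRST = { 'a' }
  E → ) ) a: FIRST = { ')' }
Productions for P:
  P → ): FIRST = { ')' }
  P → a: FIRST = { 'a' }
  P → y a num: FIRST = { 'y' }

Conflict for E: E → E a ) and E → a P a
  Overlap: { 'a' }
Conflict for E: E → E a ) and E → ) ) a
  Overlap: { ')' }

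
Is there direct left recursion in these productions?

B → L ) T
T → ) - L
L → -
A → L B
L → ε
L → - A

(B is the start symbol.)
Direct left recursion occurs when N → N α for some non-terminal N (the right-hand side begins with the left-hand side itself).

B → L ) T: starts with L
T → ) - L: starts with ')'
L → -: starts with '-'
A → L B: starts with L
L → ε: starts with ε
L → - A: starts with '-'

No direct left recursion found.

Answer: No direct left recursion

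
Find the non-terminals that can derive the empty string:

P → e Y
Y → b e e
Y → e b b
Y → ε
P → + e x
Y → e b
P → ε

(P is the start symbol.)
{ 'P', 'Y' }

A non-terminal is nullable if it can derive ε (the empty string): either it has an ε-production, or it has a production whose right-hand side consists entirely of nullable non-terminals.

ε-productions: Y → ε, P → ε
So Y, P are immediately nullable.
Every non-terminal is now nullable.
Nullable = { 'P', 'Y' }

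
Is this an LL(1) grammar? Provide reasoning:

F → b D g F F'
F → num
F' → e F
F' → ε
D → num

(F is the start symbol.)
A grammar is LL(1) if for each non-terminal N with multiple productions, the predict sets of those productions are pairwise disjoint, where PREDICT(N → α) = (FIRST(α) \ {ε}) ∪ (FOLLOW(N) if α ⇒* ε).

Relevant sets:
  FOLLOW(F') = { $, 'e' }

For F:
  PREDICT(F → b D g F F') = { 'b' }
  PREDICT(F → num) = { 'num' }
For F':
  PREDICT(F' → e F) = { 'e' }
  PREDICT(F' → ε) = { $, 'e' }
D has a single production, so nothing to check there.

Conflict found: Predict set conflict for F': { 'e' }
The grammar is NOT LL(1).

Answer: No. Predict set conflict for F': { 'e' }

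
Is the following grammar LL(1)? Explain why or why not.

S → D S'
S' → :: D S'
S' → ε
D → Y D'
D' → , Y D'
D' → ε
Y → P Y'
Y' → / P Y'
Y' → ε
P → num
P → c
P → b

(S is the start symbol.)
Yes, the grammar is LL(1).

A grammar is LL(1) if for each non-terminal N with multiple productions, the predict sets of those productions are pairwise disjoint, where PREDICT(N → α) = (FIRST(α) \ {ε}) ∪ (FOLLOW(N) if α ⇒* ε).

Relevant sets:
  FOLLOW(S') = { $ }
  FOLLOW(D') = { $, '::' }
  FOLLOW(Y') = { $, ',', '::' }

For S':
  PREDICT(S' → :: D S') = { '::' }
  PREDICT(S' → ε) = { $ }
For D':
  PREDICT(D' → ',' Y D') = { ',' }
  PREDICT(D' → ε) = { $, '::' }
For Y':
  PREDICT(Y' → '/' P Y') = { '/' }
  PREDICT(Y' → ε) = { $, ',', '::' }
For P:
  PREDICT(P → num) = { 'num' }
  PREDICT(P → c) = { 'c' }
  PREDICT(P → b) = { 'b' }
S, D, Y have a single production, so nothing to check there.

All predict sets are disjoint. The grammar IS LL(1).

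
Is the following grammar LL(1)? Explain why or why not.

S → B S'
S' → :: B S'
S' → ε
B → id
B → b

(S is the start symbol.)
Relevant sets:
  FOLLOW(S') = { $ }

For S':
  PREDICT(S' → :: B S') = { '::' }
  PREDICT(S' → ε) = { $ }
For B:
  PREDICT(B → id) = { 'id' }
  PREDICT(B → b) = { 'b' }
S has a single production, so nothing to check there.

All predict sets are disjoint. The grammar IS LL(1).

Answer: Yes, the grammar is LL(1).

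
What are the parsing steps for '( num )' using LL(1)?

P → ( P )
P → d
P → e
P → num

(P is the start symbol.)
LL(1) parsing maintains a stack (initially the start symbol over $) and the input. At each step: if the stack top is a terminal, match it against the current input token; if it is a non-terminal N, replace it with the RHS of M[N, lookahead] (the unique production whose predict set contains the lookahead).

Stack is shown with the top on the left.

Stack    Input      Action
--------------------------
P $      ( num ) $  output P → ( P )
( P ) $  ( num ) $  match '('
P ) $    num ) $    output P → num
num ) $  num ) $    match 'num'
) $      ) $        match ')'
$        $          accept

The string is accepted.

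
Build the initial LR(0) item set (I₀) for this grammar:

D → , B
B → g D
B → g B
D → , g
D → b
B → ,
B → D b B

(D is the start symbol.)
First, augment the grammar with D' → D
I₀ = CLOSURE({ [D' → . D] }):
  [D' → . D] has the dot before D: add [D → . , B], [D → . , g], [D → . b]
No further items can be added.

I₀ = { [D → . , B], [D → . , g], [D → . b], [D' → . D] }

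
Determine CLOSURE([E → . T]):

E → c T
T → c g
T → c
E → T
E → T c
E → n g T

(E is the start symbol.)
To compute CLOSURE, for each item [A → α.Bβ] where B is a non-terminal, add [B → .γ] for all productions B → γ; repeat for the newly added items until nothing changes.

Start with: [E → . T]
  [E → . T] has the dot before T: add [T → . c g], [T → . c]
No further items can be added.

CLOSURE = { [E → . T], [T → . c g], [T → . c] }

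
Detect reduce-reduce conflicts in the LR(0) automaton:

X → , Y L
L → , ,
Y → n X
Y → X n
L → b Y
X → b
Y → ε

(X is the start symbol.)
A reduce-reduce conflict occurs when an LR(0) state has two complete items [A → α .] and [B → β .] — both call for a reduction, and with no lookahead the parser cannot choose between them.

Augment with X' → X and build the canonical LR(0) collection (I0 = CLOSURE({[X' → . X]}), then GOTO on every symbol after a dot until no new states appear). It has 14 states:
  I0: { [X → . , Y L], [X → . b], [X' → . X] }  — shift
  I1: { [X → , . Y L], [X → . , Y L], [X → . b], [Y → . X n], [Y → . n X], [Y → .] }  — shift, reduce
  I2: { [X' → X .] }  — accept
  I3: { [X → b .] }  — reduce
  I4: { [Y → X . n] }  — shift
  I5: { [L → . , ,], [L → . b Y], [X → , Y . L] }  — shift
  I6: { [X → . , Y L], [X → . b], [Y → n . X] }  — shift
  I7: { [Y → n X .] }  — reduce
  I8: { [L → , . ,] }  — shift
  I9: { [X → , Y L .] }  — reduce
  I10: { [L → b . Y], [X → . , Y L], [X → . b], [Y → . X n], [Y → . n X], [Y → .] }  — shift, reduce
  I11: { [L → b Y .] }  — reduce
  I12: { [L → , , .] }  — reduce
  I13: { [Y → X n .] }  — reduce

No state contains more than one complete item.

Answer: No reduce-reduce conflicts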